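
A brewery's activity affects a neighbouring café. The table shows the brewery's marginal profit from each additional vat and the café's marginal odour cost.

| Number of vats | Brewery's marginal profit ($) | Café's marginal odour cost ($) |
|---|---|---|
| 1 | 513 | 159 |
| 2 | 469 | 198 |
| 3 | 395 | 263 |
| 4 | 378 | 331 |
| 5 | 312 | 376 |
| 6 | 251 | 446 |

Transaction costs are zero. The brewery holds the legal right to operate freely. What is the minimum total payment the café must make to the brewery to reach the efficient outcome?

$563

Left alone the brewery would choose level 6 (marginal profit stays positive).
Efficient level: k* = 4 (marginal profit ≥ marginal odour cost through 4).
The café must at least cover the brewery's forgone profit from cutting 6→4: 312 + 251 = 563.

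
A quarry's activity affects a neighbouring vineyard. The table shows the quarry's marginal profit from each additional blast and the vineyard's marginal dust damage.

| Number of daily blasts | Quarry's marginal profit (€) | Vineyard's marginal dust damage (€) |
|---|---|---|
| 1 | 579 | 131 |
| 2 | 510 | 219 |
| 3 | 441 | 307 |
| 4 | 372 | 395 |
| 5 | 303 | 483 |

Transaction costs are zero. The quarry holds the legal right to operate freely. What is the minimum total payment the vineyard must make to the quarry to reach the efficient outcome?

€675

Left alone the quarry would choose level 5 (marginal profit stays positive).
Efficient level: k* = 3 (marginal profit ≥ marginal dust damage through 3).
The vineyard must at least cover the quarry's forgone profit from cutting 5→3: 372 + 303 = 675.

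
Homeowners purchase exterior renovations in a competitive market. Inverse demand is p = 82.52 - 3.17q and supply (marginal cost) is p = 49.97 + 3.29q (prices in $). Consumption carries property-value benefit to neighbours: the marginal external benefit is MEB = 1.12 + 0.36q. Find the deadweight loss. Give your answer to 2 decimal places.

DWL = $0.71

Market equilibrium (private): 49.97 + 3.29q = 82.52 - 3.17q → q_m = 5.0387.
Social marginal benefit = demand + MEB = 83.64 - 2.81q.
Set SMB = MC: 83.64 - 2.81q = 49.97 + 3.29q → q* = 5.5197.
The welfare-loss triangle has base |q_m − q*| and height MEB(q_m) (the vertical gap between SMB and MC is zero at q* and MEB at q_m).
DWL = ½ × 0.4810 × 2.9339 = 0.7056.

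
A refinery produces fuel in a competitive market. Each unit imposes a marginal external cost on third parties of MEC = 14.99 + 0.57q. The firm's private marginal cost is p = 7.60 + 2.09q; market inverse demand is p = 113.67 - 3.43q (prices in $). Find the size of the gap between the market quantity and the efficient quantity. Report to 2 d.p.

Market equilibrium (private): 7.60 + 2.09q = 113.67 - 3.43q → q_m = 19.2156.
Social marginal cost = private MC + MEC = 22.59 + 2.66q.
Set SMC = demand: 22.59 + 2.66q = 113.67 - 3.43q → q* = 14.9557.
Gap = |19.2156 − 14.9557| = 4.2599.

4.26 units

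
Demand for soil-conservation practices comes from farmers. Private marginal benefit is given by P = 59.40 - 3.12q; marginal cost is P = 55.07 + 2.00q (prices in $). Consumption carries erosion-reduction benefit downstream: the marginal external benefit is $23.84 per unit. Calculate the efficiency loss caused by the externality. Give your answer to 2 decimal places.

DWL = $55.50

Market equilibrium (private): 55.07 + 2.00q = 59.40 - 3.12q → q_m = 0.8457.
Social marginal benefit = demand + MEB = 83.24 - 3.12q.
Set SMB = MC: 83.24 - 3.12q = 55.07 + 2.00q → q* = 5.5020.
The loss is the area between SMB and MC from q* to q_m; with linear curves that's a triangle of height MEB(q_m).
DWL = ½ × 4.6563 × 23.8400 = 55.5031.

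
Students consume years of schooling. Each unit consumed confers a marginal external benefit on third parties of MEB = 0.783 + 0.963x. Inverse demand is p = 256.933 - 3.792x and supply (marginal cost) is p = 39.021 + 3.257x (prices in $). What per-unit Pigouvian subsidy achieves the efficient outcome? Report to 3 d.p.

Social marginal benefit = demand + MEB = 257.716 - 2.829x.
Set SMB = MC: 257.716 - 2.829x = 39.021 + 3.257x → x* = 35.9341.
The Pigouvian subsidy equals MEB at x*: 0.783 + 0.963×35.9341 = 35.3875.

subsidy = $35.388 per unit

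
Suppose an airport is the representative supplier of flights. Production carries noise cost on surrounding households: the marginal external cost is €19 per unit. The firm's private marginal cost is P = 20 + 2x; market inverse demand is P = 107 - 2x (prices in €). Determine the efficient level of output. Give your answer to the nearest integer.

x* = 17

Social marginal cost = private MC + MEC = 39 + 2x.
Set SMC = demand: 39 + 2x = 107 - 2x → x* = 17.0000.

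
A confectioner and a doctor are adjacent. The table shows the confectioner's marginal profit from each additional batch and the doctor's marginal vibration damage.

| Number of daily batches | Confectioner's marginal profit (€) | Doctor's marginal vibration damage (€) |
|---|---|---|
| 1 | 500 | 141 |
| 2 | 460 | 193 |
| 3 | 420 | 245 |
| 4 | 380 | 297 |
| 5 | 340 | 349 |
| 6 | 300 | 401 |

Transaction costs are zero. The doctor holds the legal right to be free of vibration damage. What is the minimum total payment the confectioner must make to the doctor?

Efficient level: marginal profit ≥ marginal vibration damage through level 4, so k* = 4.
With the doctor holding the right, the confectioner must at least compensate total damage at k*: 141 + 193 + 245 + 297 = 876.

€876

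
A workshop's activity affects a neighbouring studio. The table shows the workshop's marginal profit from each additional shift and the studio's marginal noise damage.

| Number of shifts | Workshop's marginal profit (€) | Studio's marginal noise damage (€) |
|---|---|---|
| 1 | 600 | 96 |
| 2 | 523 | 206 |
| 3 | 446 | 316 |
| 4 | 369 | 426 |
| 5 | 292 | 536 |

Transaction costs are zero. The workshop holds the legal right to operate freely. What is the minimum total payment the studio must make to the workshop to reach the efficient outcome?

Left alone the workshop would choose level 5 (marginal profit stays positive).
Efficient level: k* = 3 (marginal profit ≥ marginal noise damage through 3).
The studio must at least cover the workshop's forgone profit from cutting 5→3: 369 + 292 = 661.

€661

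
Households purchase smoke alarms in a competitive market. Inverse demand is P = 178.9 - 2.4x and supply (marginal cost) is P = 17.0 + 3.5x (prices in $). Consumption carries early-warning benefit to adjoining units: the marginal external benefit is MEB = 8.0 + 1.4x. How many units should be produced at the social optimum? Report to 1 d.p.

Social marginal benefit = demand + MEB = 186.9 - x.
Set SMB = MC: 186.9 - x = 17.0 + 3.5x → x* = 37.7556.

x* = 37.8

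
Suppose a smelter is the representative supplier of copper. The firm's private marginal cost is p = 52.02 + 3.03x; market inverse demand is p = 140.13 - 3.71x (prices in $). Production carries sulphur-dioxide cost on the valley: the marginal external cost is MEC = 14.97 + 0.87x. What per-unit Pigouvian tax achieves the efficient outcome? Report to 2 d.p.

Social marginal cost = private MC + MEC = 66.99 + 3.90x.
Set SMC = demand: 66.99 + 3.90x = 140.13 - 3.71x → x* = 9.6110.
The Pigouvian tax equals MEC at x*: 14.97 + 0.87×9.6110 = 23.3316.

tax = $23.33 per unit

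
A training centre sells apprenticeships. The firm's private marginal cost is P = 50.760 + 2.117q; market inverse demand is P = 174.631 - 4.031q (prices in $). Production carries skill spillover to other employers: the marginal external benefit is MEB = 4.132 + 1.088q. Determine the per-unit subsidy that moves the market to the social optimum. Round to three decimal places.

Social marginal cost = private MC − MEB = 46.628 + 1.029q.
Set SMC = demand: 46.628 + 1.029q = 174.631 - 4.031q → q* = 25.2970.
The Pigouvian subsidy equals MEB at q*: 4.132 + 1.088×25.2970 = 31.6551.

subsidy = $31.655 per unit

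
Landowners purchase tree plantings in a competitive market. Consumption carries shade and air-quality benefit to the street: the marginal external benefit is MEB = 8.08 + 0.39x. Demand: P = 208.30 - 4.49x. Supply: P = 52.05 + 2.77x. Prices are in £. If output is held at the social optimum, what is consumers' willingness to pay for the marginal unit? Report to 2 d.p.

Social marginal benefit = demand + MEB = 216.38 - 4.10x.
Set SMB = MC: 216.38 - 4.10x = 52.05 + 2.77x → x* = 23.9199.
Consumer price on the demand curve at x*: 208.30 − 4.49×23.9199 = 100.8996.

P = £100.90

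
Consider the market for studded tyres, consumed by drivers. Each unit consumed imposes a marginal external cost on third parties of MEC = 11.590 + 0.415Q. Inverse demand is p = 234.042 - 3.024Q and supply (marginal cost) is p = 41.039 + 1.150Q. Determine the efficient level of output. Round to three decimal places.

Social marginal benefit = demand − MEC = 222.452 - 3.439Q.
Set SMB = MC: 222.452 - 3.439Q = 41.039 + 1.150Q → Q* = 39.5321.

Q* = 39.532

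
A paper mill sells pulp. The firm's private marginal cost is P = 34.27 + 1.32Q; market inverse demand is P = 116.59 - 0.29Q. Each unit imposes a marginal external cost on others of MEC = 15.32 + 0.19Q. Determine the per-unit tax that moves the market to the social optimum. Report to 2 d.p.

tax = 22.39 per unit

Social marginal cost = private MC + MEC = 49.59 + 1.51Q.
Set SMC = demand: 49.59 + 1.51Q = 116.59 - 0.29Q → Q* = 37.2222.
The Pigouvian tax equals MEC at Q*: 15.32 + 0.19×37.2222 = 22.3922.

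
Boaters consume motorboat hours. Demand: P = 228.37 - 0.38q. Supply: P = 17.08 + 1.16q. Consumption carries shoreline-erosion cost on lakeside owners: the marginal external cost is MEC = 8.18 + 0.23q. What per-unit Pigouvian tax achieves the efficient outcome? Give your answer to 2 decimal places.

Social marginal benefit = demand − MEC = 220.19 - 0.61q.
Set SMB = MC: 220.19 - 0.61q = 17.08 + 1.16q → q* = 114.7514.
The Pigouvian tax equals MEC at q*: 8.18 + 0.23×114.7514 = 34.5728.

tax = 34.57 per unit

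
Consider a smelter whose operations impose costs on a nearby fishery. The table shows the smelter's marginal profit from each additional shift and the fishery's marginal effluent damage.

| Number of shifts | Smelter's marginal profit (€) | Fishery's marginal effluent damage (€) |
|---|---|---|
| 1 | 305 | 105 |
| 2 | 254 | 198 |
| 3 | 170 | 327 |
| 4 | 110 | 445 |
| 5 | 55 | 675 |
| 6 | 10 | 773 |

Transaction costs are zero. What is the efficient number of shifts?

2

Bargaining reaches the level where marginal profit last exceeds marginal effluent damage.
That holds through level 2 (254 ≥ 198) but not at 3 (170 < 327).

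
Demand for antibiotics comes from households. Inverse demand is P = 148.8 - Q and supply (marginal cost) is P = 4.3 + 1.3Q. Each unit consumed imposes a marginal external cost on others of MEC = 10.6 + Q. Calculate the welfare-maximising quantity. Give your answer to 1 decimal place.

Social marginal benefit = demand − MEC = 138.2 - 2.0Q.
Set SMB = MC: 138.2 - 2.0Q = 4.3 + 1.3Q → Q* = 40.5758.

Q* = 40.6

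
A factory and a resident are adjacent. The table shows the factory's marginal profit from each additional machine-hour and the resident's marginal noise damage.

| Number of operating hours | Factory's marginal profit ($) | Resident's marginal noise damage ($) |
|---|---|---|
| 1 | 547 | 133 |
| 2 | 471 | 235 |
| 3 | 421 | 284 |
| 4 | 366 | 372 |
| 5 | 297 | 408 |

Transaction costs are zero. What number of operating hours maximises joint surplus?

Bargaining reaches the level where marginal profit last exceeds marginal noise damage.
That holds through level 3 (421 ≥ 284) but not at 4 (366 < 372).

3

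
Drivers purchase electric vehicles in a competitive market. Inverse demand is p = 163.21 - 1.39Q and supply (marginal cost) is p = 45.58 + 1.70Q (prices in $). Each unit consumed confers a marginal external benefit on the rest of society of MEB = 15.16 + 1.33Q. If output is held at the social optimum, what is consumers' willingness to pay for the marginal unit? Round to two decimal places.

P = $58.34

Social marginal benefit = demand + MEB = 178.37 - 0.06Q.
Set SMB = MC: 178.37 - 0.06Q = 45.58 + 1.70Q → Q* = 75.4489.
Consumer price on the demand curve at Q*: 163.21 − 1.39×75.4489 = 58.3360.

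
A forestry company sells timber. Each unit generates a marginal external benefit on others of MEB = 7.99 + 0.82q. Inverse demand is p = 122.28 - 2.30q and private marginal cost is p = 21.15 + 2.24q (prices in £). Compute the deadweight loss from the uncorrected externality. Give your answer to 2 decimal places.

DWL = £92.66

Market equilibrium (private): 21.15 + 2.24q = 122.28 - 2.30q → q_m = 22.2753.
Social marginal cost = private MC − MEB = 13.16 + 1.42q.
Set SMC = demand: 13.16 + 1.42q = 122.28 - 2.30q → q* = 29.3333.
The loss is the area between SMC and demand from q* to q_m; with linear curves that's a triangle of height MEB(q_m).
DWL = ½ × 7.0580 × 26.2558 = 92.6567.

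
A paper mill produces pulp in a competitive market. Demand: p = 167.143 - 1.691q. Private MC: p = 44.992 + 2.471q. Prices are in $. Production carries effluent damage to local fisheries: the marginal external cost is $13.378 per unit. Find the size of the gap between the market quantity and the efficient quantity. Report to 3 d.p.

Market equilibrium (private): 44.992 + 2.471q = 167.143 - 1.691q → q_m = 29.3491.
Social marginal cost = private MC + MEC = 58.370 + 2.471q.
Set SMC = demand: 58.370 + 2.471q = 167.143 - 1.691q → q* = 26.1348.
Gap = |29.3491 − 26.1348| = 3.2143.

3.214 units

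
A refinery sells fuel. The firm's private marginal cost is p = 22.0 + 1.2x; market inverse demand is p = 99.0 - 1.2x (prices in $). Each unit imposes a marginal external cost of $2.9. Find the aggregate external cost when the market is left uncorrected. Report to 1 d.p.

Market equilibrium (private): 22.0 + 1.2x = 99.0 - 1.2x → x_m = 32.0833.
Total external cost = MEC × x_m = 2.9 × 32.0833 = 93.0416.

$93.0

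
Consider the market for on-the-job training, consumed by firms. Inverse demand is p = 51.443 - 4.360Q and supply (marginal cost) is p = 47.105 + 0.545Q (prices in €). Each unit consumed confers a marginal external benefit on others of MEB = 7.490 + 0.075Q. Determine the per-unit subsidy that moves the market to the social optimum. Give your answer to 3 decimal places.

subsidy = €7.674 per unit

Social marginal benefit = demand + MEB = 58.933 - 4.285Q.
Set SMB = MC: 58.933 - 4.285Q = 47.105 + 0.545Q → Q* = 2.4489.
The Pigouvian subsidy equals MEB at Q*: 7.490 + 0.075×2.4489 = 7.6737.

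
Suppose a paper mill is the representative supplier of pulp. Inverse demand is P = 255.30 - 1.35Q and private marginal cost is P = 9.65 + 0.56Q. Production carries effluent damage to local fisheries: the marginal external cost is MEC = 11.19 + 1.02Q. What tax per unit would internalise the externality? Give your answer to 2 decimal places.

Social marginal cost = private MC + MEC = 20.84 + 1.58Q.
Set SMC = demand: 20.84 + 1.58Q = 255.30 - 1.35Q → Q* = 80.0205.
The Pigouvian tax equals MEC at Q*: 11.19 + 1.02×80.0205 = 92.8109.

tax = 92.81 per unit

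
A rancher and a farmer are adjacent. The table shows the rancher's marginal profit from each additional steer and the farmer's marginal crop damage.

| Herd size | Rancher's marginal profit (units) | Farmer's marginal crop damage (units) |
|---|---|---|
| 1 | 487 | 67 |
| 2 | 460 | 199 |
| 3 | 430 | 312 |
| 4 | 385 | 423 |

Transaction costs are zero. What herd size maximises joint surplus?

3

Bargaining reaches the level where marginal profit last exceeds marginal crop damage.
That holds through level 3 (430 ≥ 312) but not at 4 (385 < 423).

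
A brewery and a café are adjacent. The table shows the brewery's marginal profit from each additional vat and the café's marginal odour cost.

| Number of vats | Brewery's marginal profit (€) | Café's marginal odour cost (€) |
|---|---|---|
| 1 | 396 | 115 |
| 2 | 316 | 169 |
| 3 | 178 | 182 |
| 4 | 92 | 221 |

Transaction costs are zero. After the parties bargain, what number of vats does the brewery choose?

2

Bargaining reaches the level where marginal profit last exceeds marginal odour cost.
That holds through level 2 (316 ≥ 169) but not at 3 (178 < 182).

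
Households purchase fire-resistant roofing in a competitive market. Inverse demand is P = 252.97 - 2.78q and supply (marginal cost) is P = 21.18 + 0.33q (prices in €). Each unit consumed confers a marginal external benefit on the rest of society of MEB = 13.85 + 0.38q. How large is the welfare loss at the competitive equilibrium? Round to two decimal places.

DWL = €325.72

Market equilibrium (private): 21.18 + 0.33q = 252.97 - 2.78q → q_m = 74.5305.
Social marginal benefit = demand + MEB = 266.82 - 2.40q.
Set SMB = MC: 266.82 - 2.40q = 21.18 + 0.33q → q* = 89.9780.
The loss is the area between SMB and MC from q* to q_m; with linear curves that's a triangle of height MEB(q_m).
DWL = ½ × 15.4475 × 42.1716 = 325.7229.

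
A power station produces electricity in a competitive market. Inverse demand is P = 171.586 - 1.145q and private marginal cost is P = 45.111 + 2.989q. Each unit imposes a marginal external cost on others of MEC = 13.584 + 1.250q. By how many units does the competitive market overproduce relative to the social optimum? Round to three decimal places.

9.626 units

Market equilibrium (private): 45.111 + 2.989q = 171.586 - 1.145q → q_m = 30.5939.
Social marginal cost = private MC + MEC = 58.695 + 4.239q.
Set SMC = demand: 58.695 + 4.239q = 171.586 - 1.145q → q* = 20.9679.
Gap = |30.5939 − 20.9679| = 9.6260.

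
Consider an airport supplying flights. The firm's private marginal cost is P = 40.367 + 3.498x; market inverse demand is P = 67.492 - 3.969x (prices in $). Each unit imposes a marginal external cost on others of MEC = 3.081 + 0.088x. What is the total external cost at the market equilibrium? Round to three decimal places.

$11.773

Market equilibrium (private): 40.367 + 3.498x = 67.492 - 3.969x → x_m = 3.6327.
Total external cost = ∫₀^{x_m} (3.081 + 0.088x) dx = 3.081×3.6327 + ½×0.088×3.6327² = 11.7730.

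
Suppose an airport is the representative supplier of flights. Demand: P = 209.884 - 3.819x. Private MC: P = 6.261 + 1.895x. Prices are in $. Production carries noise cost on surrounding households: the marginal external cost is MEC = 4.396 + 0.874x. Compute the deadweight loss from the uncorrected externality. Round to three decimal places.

Market equilibrium (private): 6.261 + 1.895x = 209.884 - 3.819x → x_m = 35.6358.
Social marginal cost = private MC + MEC = 10.657 + 2.769x.
Set SMC = demand: 10.657 + 2.769x = 209.884 - 3.819x → x* = 30.2409.
Height of the DWL triangle at x_m is SMC(x_m) − demand(x_m) = MEC(x_m) = 35.5417.
DWL = ½ × 5.3949 × 35.5417 = 95.8720.

DWL = $95.872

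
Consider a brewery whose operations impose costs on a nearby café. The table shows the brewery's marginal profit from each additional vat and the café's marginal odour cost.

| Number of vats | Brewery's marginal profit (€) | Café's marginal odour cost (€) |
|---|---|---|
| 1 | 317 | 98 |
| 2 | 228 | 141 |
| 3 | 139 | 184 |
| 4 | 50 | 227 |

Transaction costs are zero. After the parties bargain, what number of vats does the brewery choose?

Bargaining reaches the level where marginal profit last exceeds marginal odour cost.
That holds through level 2 (228 ≥ 141) but not at 3 (139 < 184).

2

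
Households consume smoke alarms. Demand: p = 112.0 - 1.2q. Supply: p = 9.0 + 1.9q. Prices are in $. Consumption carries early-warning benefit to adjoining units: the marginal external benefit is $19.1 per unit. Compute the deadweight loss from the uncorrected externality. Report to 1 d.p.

DWL = $58.8

Market equilibrium (private): 9.0 + 1.9q = 112.0 - 1.2q → q_m = 33.2258.
Social marginal benefit = demand + MEB = 131.1 - 1.2q.
Set SMB = MC: 131.1 - 1.2q = 9.0 + 1.9q → q* = 39.3871.
Height of the DWL triangle at q_m is SMB(q_m) − MC(q_m) = MEB(q_m) = 19.1000.
DWL = ½ × 6.1613 × 19.1000 = 58.8404.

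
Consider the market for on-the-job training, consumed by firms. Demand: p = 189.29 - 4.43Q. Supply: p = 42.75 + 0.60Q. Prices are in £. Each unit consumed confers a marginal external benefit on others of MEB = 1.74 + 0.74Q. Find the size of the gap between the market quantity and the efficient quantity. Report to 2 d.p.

5.43 units

Market equilibrium (private): 42.75 + 0.60Q = 189.29 - 4.43Q → Q_m = 29.1332.
Social marginal benefit = demand + MEB = 191.03 - 3.69Q.
Set SMB = MC: 191.03 - 3.69Q = 42.75 + 0.60Q → Q* = 34.5641.
Gap = |29.1332 − 34.5641| = 5.4309.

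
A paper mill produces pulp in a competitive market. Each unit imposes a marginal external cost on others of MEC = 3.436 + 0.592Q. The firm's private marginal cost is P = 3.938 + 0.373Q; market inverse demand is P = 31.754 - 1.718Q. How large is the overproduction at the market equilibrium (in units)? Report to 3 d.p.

Market equilibrium (private): 3.938 + 0.373Q = 31.754 - 1.718Q → Q_m = 13.3027.
Social marginal cost = private MC + MEC = 7.374 + 0.965Q.
Set SMC = demand: 7.374 + 0.965Q = 31.754 - 1.718Q → Q* = 9.0868.
Gap = |13.3027 − 9.0868| = 4.2159.

4.216 units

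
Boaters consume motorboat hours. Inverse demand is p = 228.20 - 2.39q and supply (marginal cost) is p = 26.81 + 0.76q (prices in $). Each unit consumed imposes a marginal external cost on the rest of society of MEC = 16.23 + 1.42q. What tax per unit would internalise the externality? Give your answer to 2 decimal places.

tax = $73.76 per unit

Social marginal benefit = demand − MEC = 211.97 - 3.81q.
Set SMB = MC: 211.97 - 3.81q = 26.81 + 0.76q → q* = 40.5164.
The Pigouvian tax equals MEC at q*: 16.23 + 1.42×40.5164 = 73.7633.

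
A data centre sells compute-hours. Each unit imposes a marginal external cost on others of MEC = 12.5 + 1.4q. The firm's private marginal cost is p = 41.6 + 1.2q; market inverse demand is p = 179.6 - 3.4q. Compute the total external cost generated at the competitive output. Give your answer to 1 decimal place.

Market equilibrium (private): 41.6 + 1.2q = 179.6 - 3.4q → q_m = 30.0000.
Total external cost = ∫₀^{q_m} (12.5 + 1.4q) dq = 12.5×30.0000 + ½×1.4×30.0000² = 1005.0000.

1005.0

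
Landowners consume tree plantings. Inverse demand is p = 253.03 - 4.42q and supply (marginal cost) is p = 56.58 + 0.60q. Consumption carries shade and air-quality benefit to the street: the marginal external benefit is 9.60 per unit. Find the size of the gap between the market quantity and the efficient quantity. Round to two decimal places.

1.91 units

Market equilibrium (private): 56.58 + 0.60q = 253.03 - 4.42q → q_m = 39.1335.
Social marginal benefit = demand + MEB = 262.63 - 4.42q.
Set SMB = MC: 262.63 - 4.42q = 56.58 + 0.60q → q* = 41.0458.
Gap = |39.1335 − 41.0458| = 1.9123.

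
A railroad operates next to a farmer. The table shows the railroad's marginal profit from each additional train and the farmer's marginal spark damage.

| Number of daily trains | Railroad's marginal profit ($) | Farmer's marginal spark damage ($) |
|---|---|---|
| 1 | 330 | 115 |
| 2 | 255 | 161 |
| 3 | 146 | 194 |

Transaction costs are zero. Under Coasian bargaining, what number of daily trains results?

2

Bargaining reaches the level where marginal profit last exceeds marginal spark damage.
That holds through level 2 (255 ≥ 161) but not at 3 (146 < 194).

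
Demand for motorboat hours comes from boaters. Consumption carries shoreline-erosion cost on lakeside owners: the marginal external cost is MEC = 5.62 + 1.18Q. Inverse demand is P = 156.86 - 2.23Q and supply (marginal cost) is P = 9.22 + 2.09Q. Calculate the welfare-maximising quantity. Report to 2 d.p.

Q* = 25.82

Social marginal benefit = demand − MEC = 151.24 - 3.41Q.
Set SMB = MC: 151.24 - 3.41Q = 9.22 + 2.09Q → Q* = 25.8218.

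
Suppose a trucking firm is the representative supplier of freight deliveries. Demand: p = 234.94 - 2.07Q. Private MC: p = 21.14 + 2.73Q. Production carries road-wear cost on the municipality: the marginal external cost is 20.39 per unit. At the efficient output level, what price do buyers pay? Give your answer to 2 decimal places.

Social marginal cost = private MC + MEC = 41.53 + 2.73Q.
Set SMC = demand: 41.53 + 2.73Q = 234.94 - 2.07Q → Q* = 40.2938.
Consumer price on the demand curve at Q*: 234.94 − 2.07×40.2938 = 151.5318.

P = 151.53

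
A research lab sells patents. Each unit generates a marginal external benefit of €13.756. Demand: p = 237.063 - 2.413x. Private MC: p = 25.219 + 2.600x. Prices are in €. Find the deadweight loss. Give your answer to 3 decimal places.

Market equilibrium (private): 25.219 + 2.600x = 237.063 - 2.413x → x_m = 42.2589.
Social marginal cost = private MC − MEB = 11.463 + 2.600x.
Set SMC = demand: 11.463 + 2.600x = 237.063 - 2.413x → x* = 45.0030.
The loss is the area between SMC and demand from x* to x_m; with linear curves that's a triangle of height MEB(x_m).
DWL = ½ × 2.7441 × 13.7560 = 18.8739.

DWL = €18.874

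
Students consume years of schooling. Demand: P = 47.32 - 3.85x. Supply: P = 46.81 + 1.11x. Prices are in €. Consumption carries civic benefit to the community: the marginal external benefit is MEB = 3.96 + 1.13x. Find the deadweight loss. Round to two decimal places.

Market equilibrium (private): 46.81 + 1.11x = 47.32 - 3.85x → x_m = 0.1028.
Social marginal benefit = demand + MEB = 51.28 - 2.72x.
Set SMB = MC: 51.28 - 2.72x = 46.81 + 1.11x → x* = 1.1671.
The loss is the area between SMB and MC from x* to x_m; with linear curves that's a triangle of height MEB(x_m).
DWL = ½ × 1.0643 × 4.0762 = 2.1691.

DWL = €2.17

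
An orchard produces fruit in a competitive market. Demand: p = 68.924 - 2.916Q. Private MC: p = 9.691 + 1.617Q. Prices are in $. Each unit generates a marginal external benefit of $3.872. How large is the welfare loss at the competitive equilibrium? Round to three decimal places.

DWL = $1.654

Market equilibrium (private): 9.691 + 1.617Q = 68.924 - 2.916Q → Q_m = 13.0671.
Social marginal cost = private MC − MEB = 5.819 + 1.617Q.
Set SMC = demand: 5.819 + 1.617Q = 68.924 - 2.916Q → Q* = 13.9212.
Between Q* and Q_m the wedge demand − SMC runs linearly from 0 to MEB(Q_m), so the loss is a triangle.
DWL = ½ × 0.8541 × 3.8720 = 1.6535.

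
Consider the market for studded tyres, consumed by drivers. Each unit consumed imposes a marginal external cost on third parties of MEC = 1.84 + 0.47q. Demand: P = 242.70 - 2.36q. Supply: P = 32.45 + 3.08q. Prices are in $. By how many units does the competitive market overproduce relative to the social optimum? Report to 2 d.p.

Market equilibrium (private): 32.45 + 3.08q = 242.70 - 2.36q → q_m = 38.6489.
Social marginal benefit = demand − MEC = 240.86 - 2.83q.
Set SMB = MC: 240.86 - 2.83q = 32.45 + 3.08q → q* = 35.2640.
Gap = |38.6489 − 35.2640| = 3.3849.

3.38 units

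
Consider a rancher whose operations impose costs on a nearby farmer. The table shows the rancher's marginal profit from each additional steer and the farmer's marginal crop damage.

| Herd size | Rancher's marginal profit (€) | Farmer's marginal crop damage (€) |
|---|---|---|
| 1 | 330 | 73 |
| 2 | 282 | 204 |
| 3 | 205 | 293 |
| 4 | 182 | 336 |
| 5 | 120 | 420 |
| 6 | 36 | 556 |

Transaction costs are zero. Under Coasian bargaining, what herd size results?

Bargaining reaches the level where marginal profit last exceeds marginal crop damage.
That holds through level 2 (282 ≥ 204) but not at 3 (205 < 293).

2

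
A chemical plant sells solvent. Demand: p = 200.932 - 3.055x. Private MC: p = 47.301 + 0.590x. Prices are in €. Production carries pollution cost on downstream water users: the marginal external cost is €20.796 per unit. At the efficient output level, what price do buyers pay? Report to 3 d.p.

Social marginal cost = private MC + MEC = 68.097 + 0.590x.
Set SMC = demand: 68.097 + 0.590x = 200.932 - 3.055x → x* = 36.4431.
Consumer price on the demand curve at x*: 200.932 − 3.055×36.4431 = 89.5983.

P = €89.598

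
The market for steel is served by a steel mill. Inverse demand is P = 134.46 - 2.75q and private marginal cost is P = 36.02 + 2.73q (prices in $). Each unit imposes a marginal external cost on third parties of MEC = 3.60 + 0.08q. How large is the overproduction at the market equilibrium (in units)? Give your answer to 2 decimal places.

Market equilibrium (private): 36.02 + 2.73q = 134.46 - 2.75q → q_m = 17.9635.
Social marginal cost = private MC + MEC = 39.62 + 2.81q.
Set SMC = demand: 39.62 + 2.81q = 134.46 - 2.75q → q* = 17.0576.
Gap = |17.9635 − 17.0576| = 0.9059.

0.91 units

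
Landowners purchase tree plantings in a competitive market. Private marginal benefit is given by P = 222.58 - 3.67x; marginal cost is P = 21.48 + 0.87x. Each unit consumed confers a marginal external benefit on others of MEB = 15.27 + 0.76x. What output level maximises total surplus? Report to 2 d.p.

Social marginal benefit = demand + MEB = 237.85 - 2.91x.
Set SMB = MC: 237.85 - 2.91x = 21.48 + 0.87x → x* = 57.2407.

x* = 57.24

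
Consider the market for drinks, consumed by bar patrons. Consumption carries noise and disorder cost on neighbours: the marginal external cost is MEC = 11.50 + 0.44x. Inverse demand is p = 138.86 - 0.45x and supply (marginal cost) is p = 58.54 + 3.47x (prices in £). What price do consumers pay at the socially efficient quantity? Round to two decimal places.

P = £131.76

Social marginal benefit = demand − MEC = 127.36 - 0.89x.
Set SMB = MC: 127.36 - 0.89x = 58.54 + 3.47x → x* = 15.7844.
Consumer price on the demand curve at x*: 138.86 − 0.45×15.7844 = 131.7570.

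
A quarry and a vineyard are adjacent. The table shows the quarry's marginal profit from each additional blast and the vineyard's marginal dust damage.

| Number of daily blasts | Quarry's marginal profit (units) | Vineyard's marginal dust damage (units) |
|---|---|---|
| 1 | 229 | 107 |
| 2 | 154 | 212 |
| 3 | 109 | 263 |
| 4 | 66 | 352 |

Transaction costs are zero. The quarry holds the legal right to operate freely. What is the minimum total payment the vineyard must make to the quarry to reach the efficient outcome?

Left alone the quarry would choose level 4 (marginal profit stays positive).
Efficient level: k* = 1 (marginal profit ≥ marginal dust damage through 1).
The vineyard must at least cover the quarry's forgone profit from cutting 4→1: 154 + 109 + 66 = 329.

329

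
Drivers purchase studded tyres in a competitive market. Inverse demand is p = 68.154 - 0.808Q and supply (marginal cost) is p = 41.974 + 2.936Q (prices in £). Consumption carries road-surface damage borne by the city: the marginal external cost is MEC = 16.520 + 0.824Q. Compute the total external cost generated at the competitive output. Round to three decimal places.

Market equilibrium (private): 41.974 + 2.936Q = 68.154 - 0.808Q → Q_m = 6.9925.
Total external cost = ∫₀^{Q_m} (16.520 + 0.824Q) dQ = 16.520×6.9925 + ½×0.824×6.9925² = 135.6609.

£135.661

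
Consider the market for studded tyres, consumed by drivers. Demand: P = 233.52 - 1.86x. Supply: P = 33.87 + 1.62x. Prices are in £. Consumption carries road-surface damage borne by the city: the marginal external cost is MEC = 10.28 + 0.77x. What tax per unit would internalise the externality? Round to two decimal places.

Social marginal benefit = demand − MEC = 223.24 - 2.63x.
Set SMB = MC: 223.24 - 2.63x = 33.87 + 1.62x → x* = 44.5576.
The Pigouvian tax equals MEC at x*: 10.28 + 0.77×44.5576 = 44.5894.

tax = £44.59 per unit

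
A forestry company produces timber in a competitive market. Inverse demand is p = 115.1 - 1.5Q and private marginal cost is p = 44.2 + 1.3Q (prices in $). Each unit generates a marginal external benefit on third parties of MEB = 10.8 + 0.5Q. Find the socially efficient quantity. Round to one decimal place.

Q* = 35.5

Social marginal cost = private MC − MEB = 33.4 + 0.8Q.
Set SMC = demand: 33.4 + 0.8Q = 115.1 - 1.5Q → Q* = 35.5217.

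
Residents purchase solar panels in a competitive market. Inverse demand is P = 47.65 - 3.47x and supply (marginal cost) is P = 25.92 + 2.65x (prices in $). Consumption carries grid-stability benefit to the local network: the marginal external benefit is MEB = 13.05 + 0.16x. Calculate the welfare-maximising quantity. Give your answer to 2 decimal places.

x* = 5.84

Social marginal benefit = demand + MEB = 60.70 - 3.31x.
Set SMB = MC: 60.70 - 3.31x = 25.92 + 2.65x → x* = 5.8356.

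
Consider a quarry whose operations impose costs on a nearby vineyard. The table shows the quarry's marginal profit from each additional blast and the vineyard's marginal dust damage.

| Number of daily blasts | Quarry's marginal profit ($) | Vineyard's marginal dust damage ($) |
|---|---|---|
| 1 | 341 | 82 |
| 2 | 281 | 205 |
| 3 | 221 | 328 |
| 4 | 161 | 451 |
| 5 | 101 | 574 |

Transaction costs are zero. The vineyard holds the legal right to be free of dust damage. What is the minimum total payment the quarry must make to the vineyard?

Efficient level: marginal profit ≥ marginal dust damage through level 2, so k* = 2.
With the vineyard holding the right, the quarry must at least compensate total damage at k*: 82 + 205 = 287.

$287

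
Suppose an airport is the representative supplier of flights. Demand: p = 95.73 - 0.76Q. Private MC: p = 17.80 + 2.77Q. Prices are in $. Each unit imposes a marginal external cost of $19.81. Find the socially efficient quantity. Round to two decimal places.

Social marginal cost = private MC + MEC = 37.61 + 2.77Q.
Set SMC = demand: 37.61 + 2.77Q = 95.73 - 0.76Q → Q* = 16.4646.

Q* = 16.46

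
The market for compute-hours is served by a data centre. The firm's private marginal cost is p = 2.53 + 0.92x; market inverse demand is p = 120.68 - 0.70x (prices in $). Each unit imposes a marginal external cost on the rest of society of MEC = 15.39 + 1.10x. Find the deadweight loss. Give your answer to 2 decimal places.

DWL = $1680.57

Market equilibrium (private): 2.53 + 0.92x = 120.68 - 0.70x → x_m = 72.9321.
Social marginal cost = private MC + MEC = 17.92 + 2.02x.
Set SMC = demand: 17.92 + 2.02x = 120.68 - 0.70x → x* = 37.7794.
The welfare-loss triangle has base |x_m − x*| and height MEC(x_m) (the vertical gap between SMC and demand is zero at x* and MEC at x_m).
DWL = ½ × 35.1527 × 95.6153 = 1680.5680.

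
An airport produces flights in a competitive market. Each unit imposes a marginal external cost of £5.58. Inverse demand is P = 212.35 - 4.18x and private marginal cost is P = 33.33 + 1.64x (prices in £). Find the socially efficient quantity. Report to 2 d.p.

Social marginal cost = private MC + MEC = 38.91 + 1.64x.
Set SMC = demand: 38.91 + 1.64x = 212.35 - 4.18x → x* = 29.8007.

x* = 29.80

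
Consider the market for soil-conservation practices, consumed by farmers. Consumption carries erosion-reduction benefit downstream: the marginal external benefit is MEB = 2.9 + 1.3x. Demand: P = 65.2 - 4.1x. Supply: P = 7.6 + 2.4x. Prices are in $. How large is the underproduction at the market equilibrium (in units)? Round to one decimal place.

2.8 units

Market equilibrium (private): 7.6 + 2.4x = 65.2 - 4.1x → x_m = 8.8615.
Social marginal benefit = demand + MEB = 68.1 - 2.8x.
Set SMB = MC: 68.1 - 2.8x = 7.6 + 2.4x → x* = 11.6346.
Gap = |8.8615 − 11.6346| = 2.7731.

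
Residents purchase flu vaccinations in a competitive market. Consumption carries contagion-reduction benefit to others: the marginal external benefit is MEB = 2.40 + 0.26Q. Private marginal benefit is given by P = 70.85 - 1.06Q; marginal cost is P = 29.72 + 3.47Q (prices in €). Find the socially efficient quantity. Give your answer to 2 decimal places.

Q* = 10.19

Social marginal benefit = demand + MEB = 73.25 - 0.80Q.
Set SMB = MC: 73.25 - 0.80Q = 29.72 + 3.47Q → Q* = 10.1944.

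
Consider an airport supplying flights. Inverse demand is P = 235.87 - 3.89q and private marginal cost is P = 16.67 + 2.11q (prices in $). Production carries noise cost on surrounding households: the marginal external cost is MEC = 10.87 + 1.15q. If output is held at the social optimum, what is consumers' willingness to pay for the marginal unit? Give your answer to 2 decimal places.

Social marginal cost = private MC + MEC = 27.54 + 3.26q.
Set SMC = demand: 27.54 + 3.26q = 235.87 - 3.89q → q* = 29.1371.
Consumer price on the demand curve at q*: 235.87 − 3.89×29.1371 = 122.5267.

P = $122.53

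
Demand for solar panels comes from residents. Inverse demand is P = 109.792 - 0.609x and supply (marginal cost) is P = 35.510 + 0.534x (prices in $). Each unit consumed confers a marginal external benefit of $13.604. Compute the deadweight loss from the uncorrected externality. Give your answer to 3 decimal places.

DWL = $80.957

Market equilibrium (private): 35.510 + 0.534x = 109.792 - 0.609x → x_m = 64.9886.
Social marginal benefit = demand + MEB = 123.396 - 0.609x.
Set SMB = MC: 123.396 - 0.609x = 35.510 + 0.534x → x* = 76.8906.
Height of the DWL triangle at x_m is SMB(x_m) − MC(x_m) = MEB(x_m) = 13.6040.
DWL = ½ × 11.9020 × 13.6040 = 80.9574.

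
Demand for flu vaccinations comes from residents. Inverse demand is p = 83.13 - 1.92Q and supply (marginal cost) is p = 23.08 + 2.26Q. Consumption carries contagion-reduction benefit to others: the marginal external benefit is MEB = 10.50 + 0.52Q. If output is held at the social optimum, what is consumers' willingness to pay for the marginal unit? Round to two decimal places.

Social marginal benefit = demand + MEB = 93.63 - 1.40Q.
Set SMB = MC: 93.63 - 1.40Q = 23.08 + 2.26Q → Q* = 19.2760.
Consumer price on the demand curve at Q*: 83.13 − 1.92×19.2760 = 46.1201.

P = 46.12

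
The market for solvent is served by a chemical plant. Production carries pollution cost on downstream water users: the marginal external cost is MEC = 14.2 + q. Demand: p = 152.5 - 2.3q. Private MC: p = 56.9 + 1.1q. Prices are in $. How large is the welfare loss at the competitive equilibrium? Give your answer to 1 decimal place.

Market equilibrium (private): 56.9 + 1.1q = 152.5 - 2.3q → q_m = 28.1176.
Social marginal cost = private MC + MEC = 71.1 + 2.1q.
Set SMC = demand: 71.1 + 2.1q = 152.5 - 2.3q → q* = 18.5000.
Between q* and q_m the wedge SMC − demand runs linearly from 0 to MEC(q_m), so the loss is a triangle.
DWL = ½ × 9.6176 × 42.3176 = 203.4969.

DWL = $203.5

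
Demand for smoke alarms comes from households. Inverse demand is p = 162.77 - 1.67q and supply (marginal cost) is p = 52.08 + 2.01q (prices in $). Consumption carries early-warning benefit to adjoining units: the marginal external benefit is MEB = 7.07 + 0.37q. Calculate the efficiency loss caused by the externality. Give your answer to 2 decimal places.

Market equilibrium (private): 52.08 + 2.01q = 162.77 - 1.67q → q_m = 30.0788.
Social marginal benefit = demand + MEB = 169.84 - 1.30q.
Set SMB = MC: 169.84 - 1.30q = 52.08 + 2.01q → q* = 35.5770.
The welfare-loss triangle has base |q_m − q*| and height MEB(q_m) (the vertical gap between SMB and MC is zero at q* and MEB at q_m).
DWL = ½ × 5.4982 × 18.1992 = 50.0314.

DWL = $50.03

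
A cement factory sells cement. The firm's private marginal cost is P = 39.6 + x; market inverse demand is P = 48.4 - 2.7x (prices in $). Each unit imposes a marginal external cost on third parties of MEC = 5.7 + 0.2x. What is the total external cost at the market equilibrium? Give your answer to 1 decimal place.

$14.1

Market equilibrium (private): 39.6 + x = 48.4 - 2.7x → x_m = 2.3784.
Total external cost = ∫₀^{x_m} (5.7 + 0.2x) dx = 5.7×2.3784 + ½×0.2×2.3784² = 14.1226.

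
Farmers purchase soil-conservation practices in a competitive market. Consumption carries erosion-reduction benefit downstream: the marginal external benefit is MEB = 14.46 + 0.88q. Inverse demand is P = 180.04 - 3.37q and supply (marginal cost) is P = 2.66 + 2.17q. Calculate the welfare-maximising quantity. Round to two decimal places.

Social marginal benefit = demand + MEB = 194.50 - 2.49q.
Set SMB = MC: 194.50 - 2.49q = 2.66 + 2.17q → q* = 41.1674.

q* = 41.17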